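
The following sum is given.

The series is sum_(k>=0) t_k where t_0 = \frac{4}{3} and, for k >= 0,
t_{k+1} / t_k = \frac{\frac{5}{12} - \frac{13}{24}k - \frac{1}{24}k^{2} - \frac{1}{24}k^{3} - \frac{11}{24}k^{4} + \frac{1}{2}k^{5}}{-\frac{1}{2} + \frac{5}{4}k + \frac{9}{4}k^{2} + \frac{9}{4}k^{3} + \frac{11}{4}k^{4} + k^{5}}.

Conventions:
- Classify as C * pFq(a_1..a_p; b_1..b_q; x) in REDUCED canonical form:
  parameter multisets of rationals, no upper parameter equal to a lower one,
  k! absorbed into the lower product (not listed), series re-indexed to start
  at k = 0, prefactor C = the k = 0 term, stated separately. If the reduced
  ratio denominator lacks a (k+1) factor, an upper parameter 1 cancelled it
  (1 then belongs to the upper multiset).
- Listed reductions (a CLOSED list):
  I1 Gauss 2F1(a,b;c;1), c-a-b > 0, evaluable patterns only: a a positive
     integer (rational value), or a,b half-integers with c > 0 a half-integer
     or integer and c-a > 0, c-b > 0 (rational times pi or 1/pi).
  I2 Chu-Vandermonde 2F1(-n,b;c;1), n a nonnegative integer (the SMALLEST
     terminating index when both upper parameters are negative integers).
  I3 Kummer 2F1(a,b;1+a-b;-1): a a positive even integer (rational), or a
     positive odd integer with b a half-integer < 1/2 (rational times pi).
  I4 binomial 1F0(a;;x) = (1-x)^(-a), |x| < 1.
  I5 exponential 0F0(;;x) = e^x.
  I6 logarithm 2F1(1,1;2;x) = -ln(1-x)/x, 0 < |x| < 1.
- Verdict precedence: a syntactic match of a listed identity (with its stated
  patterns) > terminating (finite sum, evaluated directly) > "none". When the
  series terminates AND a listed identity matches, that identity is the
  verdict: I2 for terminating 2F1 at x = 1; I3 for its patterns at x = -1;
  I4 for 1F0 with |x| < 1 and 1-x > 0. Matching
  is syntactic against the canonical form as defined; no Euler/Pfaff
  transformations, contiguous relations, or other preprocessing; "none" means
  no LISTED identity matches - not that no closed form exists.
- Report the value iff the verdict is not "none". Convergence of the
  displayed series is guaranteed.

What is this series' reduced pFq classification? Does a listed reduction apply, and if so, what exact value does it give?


Key step: t_0 being \frac{4}{3}, cancel k^2 + 1 from the displayed ratio first; then prefactor 4/3.
Consecutive-term ratio: r(k) = \frac{1}{2} * (k-\frac{5}{4}) (k-\frac{2}{3}) (k+1) / [(k-\frac{1}{4}) (k+2) (k+1)] - poly over poly, x = \frac{1}{2} from leading terms; C = \frac{4}{3} at k = 0.

Classification (C = \frac{4}{3}): 3F2 with upper {-\frac{5}{4}, -\frac{2}{3}, 1}, lower {-\frac{1}{4}, 2}, argument x = \frac{1}{2}. Verdict: none. A 3F2 with upper {-\frac{5}{4}, -\frac{2}{3}, 1} fits none of I1-I6 at x = \frac{1}{2}; the sum runs forever.


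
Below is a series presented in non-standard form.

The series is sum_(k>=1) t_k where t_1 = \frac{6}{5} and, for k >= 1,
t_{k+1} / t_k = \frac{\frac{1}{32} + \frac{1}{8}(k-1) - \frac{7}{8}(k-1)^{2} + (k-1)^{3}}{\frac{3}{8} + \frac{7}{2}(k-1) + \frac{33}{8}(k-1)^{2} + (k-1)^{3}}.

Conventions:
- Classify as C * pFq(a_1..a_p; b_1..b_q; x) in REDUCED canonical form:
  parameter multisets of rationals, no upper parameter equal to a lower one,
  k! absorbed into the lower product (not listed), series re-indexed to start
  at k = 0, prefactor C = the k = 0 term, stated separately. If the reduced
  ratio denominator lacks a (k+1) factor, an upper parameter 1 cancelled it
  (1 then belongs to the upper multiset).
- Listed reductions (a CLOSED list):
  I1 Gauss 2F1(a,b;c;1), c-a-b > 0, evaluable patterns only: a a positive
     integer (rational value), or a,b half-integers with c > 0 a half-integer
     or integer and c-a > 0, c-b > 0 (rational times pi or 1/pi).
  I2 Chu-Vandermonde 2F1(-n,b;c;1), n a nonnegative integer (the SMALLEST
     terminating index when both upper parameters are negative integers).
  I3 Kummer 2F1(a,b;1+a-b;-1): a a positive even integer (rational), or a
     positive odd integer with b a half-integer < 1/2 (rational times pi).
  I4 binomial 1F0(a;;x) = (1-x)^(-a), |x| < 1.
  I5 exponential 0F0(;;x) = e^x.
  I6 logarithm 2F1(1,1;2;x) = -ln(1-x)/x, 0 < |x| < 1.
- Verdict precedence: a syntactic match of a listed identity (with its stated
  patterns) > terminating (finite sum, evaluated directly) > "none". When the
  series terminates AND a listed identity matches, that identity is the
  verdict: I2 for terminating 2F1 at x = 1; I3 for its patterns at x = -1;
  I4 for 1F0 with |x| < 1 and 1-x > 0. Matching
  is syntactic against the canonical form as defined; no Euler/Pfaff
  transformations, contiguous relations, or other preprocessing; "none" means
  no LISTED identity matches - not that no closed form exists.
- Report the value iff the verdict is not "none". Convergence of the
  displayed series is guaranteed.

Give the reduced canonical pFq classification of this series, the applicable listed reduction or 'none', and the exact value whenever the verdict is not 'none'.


Canonical form: C = \frac{6}{5} times 2F1 with upper {-\frac{1}{2}, -\frac{1}{2}}, lower {3}, x = 1. Verdict at x = 1: Gauss (I1, half-integer pattern) matches (x = 1; upper {-\frac{1}{2}, -\frac{1}{2}} half-integers, c = 3 in the evaluable pattern). Exact value: \frac{512}{125} / \pi.

First insight: t_0 = \frac{6}{5} here, and roots of the ratio polynomials (C = 6/5) are the negated parameters.
Adjacent-term ratio: r(k) = 1 * (k-\frac{1}{2}) (k-\frac{1}{2}) / [(k+3) (k+1)] ; factor over Q: parameters, x = 1, and C = \frac{6}{5}.


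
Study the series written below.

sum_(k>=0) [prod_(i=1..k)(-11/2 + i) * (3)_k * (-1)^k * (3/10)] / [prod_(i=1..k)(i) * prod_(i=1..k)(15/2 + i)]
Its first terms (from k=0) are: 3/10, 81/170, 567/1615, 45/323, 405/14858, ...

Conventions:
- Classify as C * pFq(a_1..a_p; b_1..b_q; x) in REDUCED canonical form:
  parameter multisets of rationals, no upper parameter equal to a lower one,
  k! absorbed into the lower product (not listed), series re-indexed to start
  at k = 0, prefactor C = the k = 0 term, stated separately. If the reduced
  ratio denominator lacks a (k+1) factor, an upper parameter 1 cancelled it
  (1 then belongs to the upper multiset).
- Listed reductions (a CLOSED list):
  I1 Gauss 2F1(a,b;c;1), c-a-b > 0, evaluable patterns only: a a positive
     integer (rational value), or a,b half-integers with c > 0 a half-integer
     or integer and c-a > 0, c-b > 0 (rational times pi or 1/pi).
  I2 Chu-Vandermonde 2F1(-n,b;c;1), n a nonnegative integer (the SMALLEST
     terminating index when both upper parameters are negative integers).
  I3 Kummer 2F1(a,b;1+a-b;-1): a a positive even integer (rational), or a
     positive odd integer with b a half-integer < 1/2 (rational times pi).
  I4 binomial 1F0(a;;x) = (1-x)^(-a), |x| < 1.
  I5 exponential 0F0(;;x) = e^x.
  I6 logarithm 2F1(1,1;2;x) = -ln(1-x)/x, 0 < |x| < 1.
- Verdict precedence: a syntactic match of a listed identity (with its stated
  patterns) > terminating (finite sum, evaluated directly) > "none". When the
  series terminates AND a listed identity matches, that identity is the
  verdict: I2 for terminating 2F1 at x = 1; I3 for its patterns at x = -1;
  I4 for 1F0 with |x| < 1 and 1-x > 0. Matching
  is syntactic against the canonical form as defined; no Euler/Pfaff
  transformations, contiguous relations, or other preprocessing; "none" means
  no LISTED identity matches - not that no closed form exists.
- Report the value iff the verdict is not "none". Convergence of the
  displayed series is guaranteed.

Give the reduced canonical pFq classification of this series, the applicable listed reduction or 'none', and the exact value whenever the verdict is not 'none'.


At argument -1: a 2F1 with upper {-9/2, 3}, lower {17/2}, scaled by C = 3/10. Verdict: Kummer's theorem (I3) applies (x = -1; c = 17/2 equals 1+a-b for upper {-9/2, 3}: listed pattern). Value: (27027/65536) * pi.

Key observation: with t_0 = 3/10, the running product (prefactor 3/10) telescopes to a rising factorial.
Term ratio: r(k) = (-1) * (k-9/2) (k+3) / [(k+17/2) (k+1)] - poly over poly, x = (-1) from leading terms; C = 3/10 at k = 0.


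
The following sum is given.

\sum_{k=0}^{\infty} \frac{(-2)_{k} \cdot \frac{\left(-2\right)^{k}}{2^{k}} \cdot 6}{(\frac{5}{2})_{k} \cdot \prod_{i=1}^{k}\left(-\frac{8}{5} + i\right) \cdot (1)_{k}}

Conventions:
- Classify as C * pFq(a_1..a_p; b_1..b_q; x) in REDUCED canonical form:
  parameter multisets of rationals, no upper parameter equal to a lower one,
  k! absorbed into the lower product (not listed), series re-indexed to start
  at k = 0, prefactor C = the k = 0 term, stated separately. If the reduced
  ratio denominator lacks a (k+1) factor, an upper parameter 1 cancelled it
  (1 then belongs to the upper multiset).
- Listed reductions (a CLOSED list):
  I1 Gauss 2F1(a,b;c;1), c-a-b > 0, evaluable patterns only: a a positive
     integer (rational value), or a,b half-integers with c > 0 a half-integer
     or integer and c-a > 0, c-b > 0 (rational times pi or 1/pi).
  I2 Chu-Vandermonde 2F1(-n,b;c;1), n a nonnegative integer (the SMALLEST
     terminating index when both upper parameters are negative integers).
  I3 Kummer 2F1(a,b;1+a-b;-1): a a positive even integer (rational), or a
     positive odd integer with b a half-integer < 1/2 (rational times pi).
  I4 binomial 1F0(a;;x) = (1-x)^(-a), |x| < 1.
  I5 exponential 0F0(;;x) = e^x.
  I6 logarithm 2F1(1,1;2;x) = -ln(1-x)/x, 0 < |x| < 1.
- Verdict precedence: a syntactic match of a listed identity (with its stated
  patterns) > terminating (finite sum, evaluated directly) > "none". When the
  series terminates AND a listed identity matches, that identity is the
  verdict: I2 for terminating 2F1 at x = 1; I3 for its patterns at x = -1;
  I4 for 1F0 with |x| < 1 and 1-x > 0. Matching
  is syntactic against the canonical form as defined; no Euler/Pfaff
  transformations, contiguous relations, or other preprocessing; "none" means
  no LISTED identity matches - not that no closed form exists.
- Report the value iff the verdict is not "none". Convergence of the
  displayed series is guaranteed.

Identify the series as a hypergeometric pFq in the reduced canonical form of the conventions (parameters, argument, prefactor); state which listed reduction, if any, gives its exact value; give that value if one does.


Key observation: t_0 = 6 here, and (1)_k (C = 6) is k! itself.
Consecutive-term ratio: r(k) = -1 * (k-2) / [(k-\frac{3}{5}) (k+\frac{5}{2}) (k+1)] - rational in k. x = -1; t_0 = 6; negate the roots.

Canonical form: C = 6 times 1F2 with upper {-2}, lower {-\frac{3}{5}, \frac{5}{2}}, x = -1. Verdict: terminating at k = 2: the factor (-2)_k kills every later term; summing the 3 survivors is exact. Exact value: -\frac{34}{7}.


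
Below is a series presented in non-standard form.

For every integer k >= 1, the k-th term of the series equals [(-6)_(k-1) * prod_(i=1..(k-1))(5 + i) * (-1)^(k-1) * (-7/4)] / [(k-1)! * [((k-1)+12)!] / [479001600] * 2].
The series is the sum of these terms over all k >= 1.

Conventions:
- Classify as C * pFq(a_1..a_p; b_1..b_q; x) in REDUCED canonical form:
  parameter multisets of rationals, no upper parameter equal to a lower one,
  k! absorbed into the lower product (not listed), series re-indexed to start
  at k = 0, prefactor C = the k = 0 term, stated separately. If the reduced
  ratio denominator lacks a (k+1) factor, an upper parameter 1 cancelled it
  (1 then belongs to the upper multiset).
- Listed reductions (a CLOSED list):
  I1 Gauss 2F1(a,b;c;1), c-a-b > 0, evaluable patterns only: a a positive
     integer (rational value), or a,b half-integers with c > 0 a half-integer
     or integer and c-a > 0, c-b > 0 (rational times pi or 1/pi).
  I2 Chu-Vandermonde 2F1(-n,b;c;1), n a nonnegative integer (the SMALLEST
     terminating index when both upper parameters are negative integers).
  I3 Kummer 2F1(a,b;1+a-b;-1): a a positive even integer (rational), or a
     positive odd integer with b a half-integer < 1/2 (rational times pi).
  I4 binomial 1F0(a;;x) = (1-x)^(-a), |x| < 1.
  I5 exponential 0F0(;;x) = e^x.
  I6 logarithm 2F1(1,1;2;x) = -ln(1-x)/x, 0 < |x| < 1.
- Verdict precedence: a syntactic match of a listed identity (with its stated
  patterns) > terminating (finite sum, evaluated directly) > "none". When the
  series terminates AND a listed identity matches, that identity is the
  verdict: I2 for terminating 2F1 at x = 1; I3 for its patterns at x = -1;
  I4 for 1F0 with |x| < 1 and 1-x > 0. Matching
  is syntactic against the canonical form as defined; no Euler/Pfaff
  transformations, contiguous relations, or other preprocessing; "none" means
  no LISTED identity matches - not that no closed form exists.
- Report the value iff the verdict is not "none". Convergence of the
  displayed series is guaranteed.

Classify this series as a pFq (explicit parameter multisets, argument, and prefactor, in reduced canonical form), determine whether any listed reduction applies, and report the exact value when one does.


Classification (C = -7/8): 2F1 with upper {-6, 6}, lower {13}, argument x = -1. Verdict: this is Kummer's theorem (I3) (x = -1; c = 13 equals 1+a-b for upper {-6, 6}: listed pattern). Sum: -77/8.

Key step: t_0 = -7/8 here, and the denominator's factorial ratio (C = -7/8, x = -1) is a lower Pochhammer.
Step ratio: r(k) = (-1) * (k-6) (k+6) / [(k+13) (k+1)] ; factor over Q: parameters, x = (-1), and C = -7/8.


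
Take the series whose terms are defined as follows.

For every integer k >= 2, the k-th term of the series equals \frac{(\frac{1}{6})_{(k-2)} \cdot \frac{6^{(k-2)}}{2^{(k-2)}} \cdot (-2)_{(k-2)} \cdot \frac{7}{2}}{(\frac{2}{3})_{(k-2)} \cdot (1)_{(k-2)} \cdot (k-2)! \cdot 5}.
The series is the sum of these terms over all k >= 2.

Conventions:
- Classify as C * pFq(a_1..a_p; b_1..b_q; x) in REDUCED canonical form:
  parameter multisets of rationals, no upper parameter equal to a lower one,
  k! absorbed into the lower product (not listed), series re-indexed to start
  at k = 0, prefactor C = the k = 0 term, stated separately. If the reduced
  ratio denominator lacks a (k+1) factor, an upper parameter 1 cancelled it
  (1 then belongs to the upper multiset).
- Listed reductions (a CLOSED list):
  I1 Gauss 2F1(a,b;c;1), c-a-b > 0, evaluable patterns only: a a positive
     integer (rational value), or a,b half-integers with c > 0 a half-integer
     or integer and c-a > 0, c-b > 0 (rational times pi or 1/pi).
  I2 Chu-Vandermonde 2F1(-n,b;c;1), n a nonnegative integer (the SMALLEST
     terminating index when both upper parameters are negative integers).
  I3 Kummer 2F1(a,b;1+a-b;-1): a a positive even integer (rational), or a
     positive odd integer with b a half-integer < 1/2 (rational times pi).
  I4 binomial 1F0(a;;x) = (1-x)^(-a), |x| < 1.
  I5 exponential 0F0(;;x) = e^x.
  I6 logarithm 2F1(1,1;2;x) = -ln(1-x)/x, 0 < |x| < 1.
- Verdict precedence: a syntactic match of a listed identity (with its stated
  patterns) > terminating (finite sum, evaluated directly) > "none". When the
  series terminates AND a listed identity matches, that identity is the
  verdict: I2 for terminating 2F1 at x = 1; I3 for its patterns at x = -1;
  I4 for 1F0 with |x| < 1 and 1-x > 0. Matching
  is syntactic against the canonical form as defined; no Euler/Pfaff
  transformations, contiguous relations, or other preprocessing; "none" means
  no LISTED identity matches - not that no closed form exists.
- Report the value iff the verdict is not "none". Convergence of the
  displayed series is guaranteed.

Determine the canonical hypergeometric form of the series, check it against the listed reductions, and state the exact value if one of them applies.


At argument 3: a 2F2 with upper {-2, \frac{1}{6}}, lower {\frac{2}{3}, 1}, scaled by C = \frac{7}{10}. Verdict: terminating - upper parameter -2 makes this a finite sum (last index 2), evaluated exactly. Exact value: \frac{161}{800}.

Key observation: with t_0 = \frac{7}{10}, the constant factors (prefactor 7/10) combine into one prefactor.
Term ratio: r(k) = 3 * (k-2) (k+\frac{1}{6}) / [(k+\frac{2}{3}) (k+1) (k+1)] - rational in k. x = 3; t_0 = \frac{7}{10}; negate the roots.


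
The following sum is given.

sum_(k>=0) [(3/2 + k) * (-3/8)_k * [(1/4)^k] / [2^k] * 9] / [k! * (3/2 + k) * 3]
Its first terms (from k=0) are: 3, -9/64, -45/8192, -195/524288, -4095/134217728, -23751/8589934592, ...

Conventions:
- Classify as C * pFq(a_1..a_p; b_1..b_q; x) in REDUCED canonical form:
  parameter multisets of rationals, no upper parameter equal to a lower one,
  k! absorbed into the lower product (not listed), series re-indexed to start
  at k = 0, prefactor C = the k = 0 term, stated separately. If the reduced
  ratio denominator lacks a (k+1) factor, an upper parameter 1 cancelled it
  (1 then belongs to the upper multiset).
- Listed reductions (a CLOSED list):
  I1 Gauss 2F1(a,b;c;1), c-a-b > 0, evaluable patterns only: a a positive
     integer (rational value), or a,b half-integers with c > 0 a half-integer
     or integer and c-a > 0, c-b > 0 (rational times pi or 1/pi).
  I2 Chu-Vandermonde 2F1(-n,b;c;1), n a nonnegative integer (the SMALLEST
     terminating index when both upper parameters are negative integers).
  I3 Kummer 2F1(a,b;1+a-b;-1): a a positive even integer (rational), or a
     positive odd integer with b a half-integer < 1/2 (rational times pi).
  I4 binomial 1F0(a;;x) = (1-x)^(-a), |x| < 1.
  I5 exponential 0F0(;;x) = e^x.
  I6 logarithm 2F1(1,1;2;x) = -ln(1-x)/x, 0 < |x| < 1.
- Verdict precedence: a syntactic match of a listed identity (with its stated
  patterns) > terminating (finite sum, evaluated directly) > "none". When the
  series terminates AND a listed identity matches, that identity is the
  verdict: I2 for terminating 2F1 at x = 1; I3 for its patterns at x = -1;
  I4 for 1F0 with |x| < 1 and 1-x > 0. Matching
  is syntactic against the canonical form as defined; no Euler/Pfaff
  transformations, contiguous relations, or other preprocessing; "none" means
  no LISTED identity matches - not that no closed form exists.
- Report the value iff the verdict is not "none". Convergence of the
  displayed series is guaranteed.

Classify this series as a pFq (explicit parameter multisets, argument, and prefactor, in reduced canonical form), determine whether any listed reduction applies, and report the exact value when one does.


Reduced: x = 1/8, 1F0, upper = {-3/8}, lower = {-}, C = 3. Verdict at x = 1/8: binomial (I4) matches (the 1F0 binomial series: exponent 3/8, x = 1/8). Sum: 3 * (7/8)^(3/8).

The tell: from the first term 3: the constant factors (C = 3) combine into one prefactor.
Adjacent-term ratio: r(k) = (1/8) * (k-3/8) / [(k+1)] - rational in k. x = (1/8); t_0 = 3; negate the roots.


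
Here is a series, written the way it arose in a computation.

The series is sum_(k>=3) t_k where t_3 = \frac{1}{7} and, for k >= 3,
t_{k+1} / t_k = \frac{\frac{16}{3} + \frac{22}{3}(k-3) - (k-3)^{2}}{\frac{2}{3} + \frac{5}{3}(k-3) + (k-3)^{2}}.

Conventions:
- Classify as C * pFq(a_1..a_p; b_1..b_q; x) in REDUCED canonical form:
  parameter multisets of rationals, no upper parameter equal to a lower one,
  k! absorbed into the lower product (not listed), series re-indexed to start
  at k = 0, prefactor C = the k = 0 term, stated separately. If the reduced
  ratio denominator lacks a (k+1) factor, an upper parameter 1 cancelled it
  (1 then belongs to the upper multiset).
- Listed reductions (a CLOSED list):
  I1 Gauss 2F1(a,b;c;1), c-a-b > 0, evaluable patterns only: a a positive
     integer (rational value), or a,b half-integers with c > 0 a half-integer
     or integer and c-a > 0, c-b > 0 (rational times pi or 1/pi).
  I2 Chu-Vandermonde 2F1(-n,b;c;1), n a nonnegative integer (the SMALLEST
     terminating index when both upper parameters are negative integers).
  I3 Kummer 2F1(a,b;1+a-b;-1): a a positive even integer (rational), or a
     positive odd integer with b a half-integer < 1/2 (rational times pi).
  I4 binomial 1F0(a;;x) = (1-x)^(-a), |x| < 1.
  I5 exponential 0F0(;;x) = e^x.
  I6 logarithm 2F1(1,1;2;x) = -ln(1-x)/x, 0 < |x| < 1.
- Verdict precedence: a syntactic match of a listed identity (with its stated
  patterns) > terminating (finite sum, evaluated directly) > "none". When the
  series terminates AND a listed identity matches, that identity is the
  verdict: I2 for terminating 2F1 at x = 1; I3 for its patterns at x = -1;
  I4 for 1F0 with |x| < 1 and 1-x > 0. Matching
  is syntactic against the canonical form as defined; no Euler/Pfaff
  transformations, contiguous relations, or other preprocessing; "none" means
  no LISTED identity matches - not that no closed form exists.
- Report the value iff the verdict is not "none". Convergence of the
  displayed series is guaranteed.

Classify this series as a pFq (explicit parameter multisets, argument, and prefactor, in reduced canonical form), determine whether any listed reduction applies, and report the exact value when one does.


Key observation: t_0 = \frac{1}{7} here, and factor the ratio over Q (C = 1/7): negated roots = parameters.
Ratio: r(k) = -1 * (k-8) / [(k+1)] - rational; roots negated = parameters, x = -1, C = \frac{1}{7}.

At argument -1: a 1F0 with upper {-8}, lower {-}, scaled by C = \frac{1}{7}. Verdict: terminating at k = 8: the factor (-8)_k kills every later term; summing the 9 survivors is exact. Sum: \frac{256}{7}.


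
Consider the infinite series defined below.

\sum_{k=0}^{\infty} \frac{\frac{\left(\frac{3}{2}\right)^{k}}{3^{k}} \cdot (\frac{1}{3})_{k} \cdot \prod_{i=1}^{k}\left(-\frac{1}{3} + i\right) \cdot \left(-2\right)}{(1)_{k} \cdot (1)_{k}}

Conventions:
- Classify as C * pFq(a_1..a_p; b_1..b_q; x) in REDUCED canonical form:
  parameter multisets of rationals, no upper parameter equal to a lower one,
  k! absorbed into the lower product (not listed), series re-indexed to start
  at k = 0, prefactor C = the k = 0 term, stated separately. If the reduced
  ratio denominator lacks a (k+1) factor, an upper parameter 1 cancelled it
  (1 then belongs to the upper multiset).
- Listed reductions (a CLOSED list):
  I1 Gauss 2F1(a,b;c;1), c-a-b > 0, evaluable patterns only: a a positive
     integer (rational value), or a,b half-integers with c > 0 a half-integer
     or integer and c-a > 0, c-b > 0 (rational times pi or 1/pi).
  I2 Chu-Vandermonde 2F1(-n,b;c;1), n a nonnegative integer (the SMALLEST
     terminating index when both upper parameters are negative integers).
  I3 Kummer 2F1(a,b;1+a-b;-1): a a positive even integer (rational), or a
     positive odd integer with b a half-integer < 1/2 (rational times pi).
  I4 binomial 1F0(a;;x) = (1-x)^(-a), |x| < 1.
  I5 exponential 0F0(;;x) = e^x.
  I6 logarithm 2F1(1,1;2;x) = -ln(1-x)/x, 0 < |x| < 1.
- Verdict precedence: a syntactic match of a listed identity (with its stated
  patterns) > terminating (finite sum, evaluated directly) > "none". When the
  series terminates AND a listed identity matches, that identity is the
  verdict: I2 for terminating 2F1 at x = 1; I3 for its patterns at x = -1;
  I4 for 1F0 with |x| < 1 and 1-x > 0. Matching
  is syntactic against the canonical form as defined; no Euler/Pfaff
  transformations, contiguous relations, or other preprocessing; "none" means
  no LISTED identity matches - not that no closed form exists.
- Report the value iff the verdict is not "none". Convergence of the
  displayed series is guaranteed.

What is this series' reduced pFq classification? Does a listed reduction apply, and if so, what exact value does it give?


Reduced: x = \frac{1}{2}, 2F1, upper = {\frac{1}{3}, \frac{2}{3}}, lower = {1}, C = -2. Verdict: none - this 2F1 at x = \frac{1}{2} matches no listed pattern, and upper {\frac{1}{3}, \frac{2}{3}} holds no stopper.

Structural cue: t_0 being -2, the running product (C = -2) telescopes to a rising factorial.
Step ratio: r(k) = \frac{1}{2} * (k+\frac{1}{3}) (k+\frac{2}{3}) / [(k+1) (k+1)] - poly over poly, x = \frac{1}{2} from leading terms; C = -2 at k = 0.


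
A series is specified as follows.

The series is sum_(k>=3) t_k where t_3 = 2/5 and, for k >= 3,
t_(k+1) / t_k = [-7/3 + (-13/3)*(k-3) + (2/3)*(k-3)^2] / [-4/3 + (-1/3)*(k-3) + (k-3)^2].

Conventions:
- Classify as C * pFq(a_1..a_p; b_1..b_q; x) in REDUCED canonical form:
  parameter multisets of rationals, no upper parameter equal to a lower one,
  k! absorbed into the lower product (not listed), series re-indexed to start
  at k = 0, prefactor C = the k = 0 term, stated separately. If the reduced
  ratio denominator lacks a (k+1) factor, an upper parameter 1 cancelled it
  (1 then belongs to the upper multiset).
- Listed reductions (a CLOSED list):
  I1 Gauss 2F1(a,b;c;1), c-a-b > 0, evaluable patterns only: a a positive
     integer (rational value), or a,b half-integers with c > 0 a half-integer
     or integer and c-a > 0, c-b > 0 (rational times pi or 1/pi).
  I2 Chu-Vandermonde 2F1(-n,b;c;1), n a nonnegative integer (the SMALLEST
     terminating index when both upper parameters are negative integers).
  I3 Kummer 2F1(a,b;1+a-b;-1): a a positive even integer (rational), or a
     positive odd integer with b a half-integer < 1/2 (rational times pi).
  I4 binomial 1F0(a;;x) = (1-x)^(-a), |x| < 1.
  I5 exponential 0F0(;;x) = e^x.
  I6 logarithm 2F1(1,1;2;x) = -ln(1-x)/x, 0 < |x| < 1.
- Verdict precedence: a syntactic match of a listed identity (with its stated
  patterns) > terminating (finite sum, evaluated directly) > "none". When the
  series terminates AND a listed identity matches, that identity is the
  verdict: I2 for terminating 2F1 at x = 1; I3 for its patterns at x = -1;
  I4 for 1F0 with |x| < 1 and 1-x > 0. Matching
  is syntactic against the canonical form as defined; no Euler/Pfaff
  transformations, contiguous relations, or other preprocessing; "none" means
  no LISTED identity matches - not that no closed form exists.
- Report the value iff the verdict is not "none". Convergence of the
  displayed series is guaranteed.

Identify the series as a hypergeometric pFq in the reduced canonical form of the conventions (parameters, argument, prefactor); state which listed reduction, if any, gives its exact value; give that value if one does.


Reduced: x = 2/3, 2F1, upper = {-7, 1/2}, lower = {-4/3}, C = 2/5. Verdict: terminating at k = 7: the factor (-7)_k kills every later term; summing the 8 survivors is exact. Sum: 17/64.

First insight: x = (2/3) and factor the ratio over Q (prefactor 2/5): negated roots = parameters.
Ratio: r(k) = (2/3) * (k-7) (k+1/2) / [(k-4/3) (k+1)] - rational in k. x = (2/3); t_0 = 2/5; negate the roots.


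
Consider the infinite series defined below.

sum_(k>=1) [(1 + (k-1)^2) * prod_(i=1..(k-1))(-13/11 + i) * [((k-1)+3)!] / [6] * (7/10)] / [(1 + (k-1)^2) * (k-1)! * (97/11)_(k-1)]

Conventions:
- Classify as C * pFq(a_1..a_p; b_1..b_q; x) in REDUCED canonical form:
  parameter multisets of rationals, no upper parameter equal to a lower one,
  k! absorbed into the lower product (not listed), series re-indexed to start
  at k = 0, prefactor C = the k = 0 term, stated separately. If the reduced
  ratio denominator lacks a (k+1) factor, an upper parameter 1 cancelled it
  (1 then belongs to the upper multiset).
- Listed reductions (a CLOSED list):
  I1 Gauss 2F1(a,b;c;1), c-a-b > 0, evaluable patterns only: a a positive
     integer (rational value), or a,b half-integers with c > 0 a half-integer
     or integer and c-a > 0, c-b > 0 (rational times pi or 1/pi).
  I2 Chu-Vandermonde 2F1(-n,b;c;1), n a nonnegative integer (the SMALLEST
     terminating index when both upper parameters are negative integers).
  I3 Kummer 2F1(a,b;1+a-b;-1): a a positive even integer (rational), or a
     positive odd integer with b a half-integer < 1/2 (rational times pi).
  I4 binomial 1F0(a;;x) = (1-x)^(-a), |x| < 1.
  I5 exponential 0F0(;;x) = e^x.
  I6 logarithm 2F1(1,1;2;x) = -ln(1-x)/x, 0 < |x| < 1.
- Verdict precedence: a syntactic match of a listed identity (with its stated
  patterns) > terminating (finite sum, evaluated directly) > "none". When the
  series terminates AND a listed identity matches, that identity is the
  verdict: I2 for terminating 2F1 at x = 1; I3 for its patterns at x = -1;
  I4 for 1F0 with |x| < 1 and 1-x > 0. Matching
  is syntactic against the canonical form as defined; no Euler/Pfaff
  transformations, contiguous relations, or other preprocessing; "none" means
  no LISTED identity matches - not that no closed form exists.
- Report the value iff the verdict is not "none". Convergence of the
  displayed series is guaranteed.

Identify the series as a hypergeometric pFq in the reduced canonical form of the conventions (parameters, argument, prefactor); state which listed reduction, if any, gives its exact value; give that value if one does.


This is 7/10 * 2F1(-2/11, 4; 97/11; 1) in reduced canonical form. Verdict: Gauss (I1, integer-parameter pattern) applies (x = 1: the Gamma ratio telescopes since c-a-b = 5 > 0 and a = 4 in Z>0). Sum: 9116/14641.

Key step: x = 1 and the running product (C = 7/10, x = 1) telescopes to a rising factorial.
Consecutive-term ratio: r(k) = 1 * (k-2/11) (k+4) / [(k+97/11) (k+1)] - rational; roots negated = parameters, x = 1, C = 7/10.


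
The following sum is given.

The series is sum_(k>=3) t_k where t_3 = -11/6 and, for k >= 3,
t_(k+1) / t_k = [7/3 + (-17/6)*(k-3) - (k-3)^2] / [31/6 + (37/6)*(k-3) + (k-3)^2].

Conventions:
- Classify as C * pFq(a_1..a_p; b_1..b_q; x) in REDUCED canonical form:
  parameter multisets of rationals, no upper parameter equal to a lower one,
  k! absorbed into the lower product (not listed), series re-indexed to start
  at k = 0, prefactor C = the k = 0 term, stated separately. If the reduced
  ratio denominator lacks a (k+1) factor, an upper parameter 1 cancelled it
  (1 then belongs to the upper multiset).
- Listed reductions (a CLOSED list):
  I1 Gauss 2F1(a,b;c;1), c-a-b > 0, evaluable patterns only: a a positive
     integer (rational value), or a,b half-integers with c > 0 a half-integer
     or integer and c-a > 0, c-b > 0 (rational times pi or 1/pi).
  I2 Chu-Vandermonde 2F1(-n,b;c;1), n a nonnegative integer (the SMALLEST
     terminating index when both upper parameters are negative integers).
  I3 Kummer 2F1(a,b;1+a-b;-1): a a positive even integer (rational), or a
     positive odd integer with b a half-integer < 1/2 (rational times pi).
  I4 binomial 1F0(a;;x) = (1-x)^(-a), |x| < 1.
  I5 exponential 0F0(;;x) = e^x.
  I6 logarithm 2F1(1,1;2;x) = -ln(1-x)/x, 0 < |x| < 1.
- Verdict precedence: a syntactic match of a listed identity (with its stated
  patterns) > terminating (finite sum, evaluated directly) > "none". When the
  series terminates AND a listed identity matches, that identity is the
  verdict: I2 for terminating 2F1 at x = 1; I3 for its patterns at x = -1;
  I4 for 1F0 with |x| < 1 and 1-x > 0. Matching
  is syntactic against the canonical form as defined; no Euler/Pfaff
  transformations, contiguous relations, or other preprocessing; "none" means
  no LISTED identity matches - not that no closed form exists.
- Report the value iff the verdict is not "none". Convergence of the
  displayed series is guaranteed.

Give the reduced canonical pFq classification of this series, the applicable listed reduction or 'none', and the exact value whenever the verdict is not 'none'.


This is -11/6 * 2F1(-2/3, 7/2; 31/6; -1) in reduced canonical form. Verdict: none (x = -1): each listed identity misses the multisets {-2/3, 7/2} ; {31/6}.

Key observation: x = (-1) and the expanded ratio factors over Q; C = -11/6, x = -1, roots give parameters.
Term ratio: r(k) = (-1) * (k-2/3) (k+7/2) / [(k+31/6) (k+1)] - rational in k, leading ratio (-1); with t_0 = -11/6, classification follows.


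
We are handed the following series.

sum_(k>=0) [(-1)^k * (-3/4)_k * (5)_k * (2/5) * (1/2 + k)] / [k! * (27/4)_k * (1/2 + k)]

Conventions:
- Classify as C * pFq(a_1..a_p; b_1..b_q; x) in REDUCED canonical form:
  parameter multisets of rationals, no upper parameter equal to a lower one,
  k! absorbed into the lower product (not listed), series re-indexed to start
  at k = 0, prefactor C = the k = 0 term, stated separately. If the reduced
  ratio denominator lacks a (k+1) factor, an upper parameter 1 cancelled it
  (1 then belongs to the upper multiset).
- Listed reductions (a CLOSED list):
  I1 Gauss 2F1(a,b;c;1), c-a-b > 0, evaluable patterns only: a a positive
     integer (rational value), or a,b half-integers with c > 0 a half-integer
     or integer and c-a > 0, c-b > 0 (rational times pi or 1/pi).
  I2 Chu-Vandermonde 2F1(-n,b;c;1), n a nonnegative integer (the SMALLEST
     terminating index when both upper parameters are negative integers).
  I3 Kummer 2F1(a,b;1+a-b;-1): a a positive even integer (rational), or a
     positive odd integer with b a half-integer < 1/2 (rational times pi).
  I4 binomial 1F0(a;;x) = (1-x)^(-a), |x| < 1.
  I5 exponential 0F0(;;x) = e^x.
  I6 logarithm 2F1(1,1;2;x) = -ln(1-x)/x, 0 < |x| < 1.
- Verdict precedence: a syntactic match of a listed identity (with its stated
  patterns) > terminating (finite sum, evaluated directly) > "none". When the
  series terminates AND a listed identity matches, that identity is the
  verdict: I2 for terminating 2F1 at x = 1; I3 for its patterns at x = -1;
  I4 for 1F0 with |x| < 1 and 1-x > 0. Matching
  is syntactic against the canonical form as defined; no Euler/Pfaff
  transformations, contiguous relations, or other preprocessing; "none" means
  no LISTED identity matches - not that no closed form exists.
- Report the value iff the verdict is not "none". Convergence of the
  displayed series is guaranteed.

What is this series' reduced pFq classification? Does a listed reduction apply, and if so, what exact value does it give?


First insight: x = (-1) and striking the common factor k + 1/2 reduces the term (prefactor 2/5).
Ratio: r(k) = (-1) * (k-3/4) (k+5) / [(k+27/4) (k+1)] ; factor over Q: parameters, x = (-1), and C = 2/5.

This is 2/5 * 2F1(-3/4, 5; 27/4; -1) in reduced canonical form. Verdict: none (x = -1): each listed identity misses the multisets {-3/4, 5} ; {27/4}.


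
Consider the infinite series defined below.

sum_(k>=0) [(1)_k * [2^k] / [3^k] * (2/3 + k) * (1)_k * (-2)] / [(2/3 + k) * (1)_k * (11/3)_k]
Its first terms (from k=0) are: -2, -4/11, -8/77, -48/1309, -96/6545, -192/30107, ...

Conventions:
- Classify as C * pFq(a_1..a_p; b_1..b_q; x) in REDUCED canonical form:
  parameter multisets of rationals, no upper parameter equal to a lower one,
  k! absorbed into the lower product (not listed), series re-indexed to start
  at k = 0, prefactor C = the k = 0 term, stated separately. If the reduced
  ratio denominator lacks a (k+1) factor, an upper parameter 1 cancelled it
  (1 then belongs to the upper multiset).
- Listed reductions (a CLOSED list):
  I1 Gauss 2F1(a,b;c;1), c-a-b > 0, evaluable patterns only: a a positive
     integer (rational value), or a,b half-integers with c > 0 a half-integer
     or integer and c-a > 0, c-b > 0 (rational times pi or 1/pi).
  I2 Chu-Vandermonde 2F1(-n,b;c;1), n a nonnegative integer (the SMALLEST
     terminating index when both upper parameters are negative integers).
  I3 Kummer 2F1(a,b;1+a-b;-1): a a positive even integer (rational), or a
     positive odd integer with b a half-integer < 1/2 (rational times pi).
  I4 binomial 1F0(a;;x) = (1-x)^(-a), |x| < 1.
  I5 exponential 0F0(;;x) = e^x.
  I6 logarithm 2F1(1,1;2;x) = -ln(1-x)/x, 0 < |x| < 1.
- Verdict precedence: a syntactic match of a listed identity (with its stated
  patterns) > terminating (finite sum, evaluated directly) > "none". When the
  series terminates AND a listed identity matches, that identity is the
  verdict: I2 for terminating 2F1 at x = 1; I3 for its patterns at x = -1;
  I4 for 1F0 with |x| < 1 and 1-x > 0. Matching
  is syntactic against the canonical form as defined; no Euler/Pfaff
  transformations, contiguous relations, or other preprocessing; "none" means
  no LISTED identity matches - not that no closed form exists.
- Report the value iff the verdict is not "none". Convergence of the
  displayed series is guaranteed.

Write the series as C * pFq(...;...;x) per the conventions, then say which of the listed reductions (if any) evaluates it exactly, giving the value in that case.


First insight: t_0 being -2, (1)_k (C = -2) is k! itself.
Step ratio: r(k) = (2/3) * (k+1) (k+1) / [(k+11/3) (k+1)] - poly over poly, x = (2/3) from leading terms; C = -2 at k = 0.

Reduced: x = 2/3, 2F1, upper = {1, 1}, lower = {11/3}, C = -2. Verdict: none - this 2F1 at x = 2/3 matches no listed pattern, and upper {1, 1} holds no stopper.


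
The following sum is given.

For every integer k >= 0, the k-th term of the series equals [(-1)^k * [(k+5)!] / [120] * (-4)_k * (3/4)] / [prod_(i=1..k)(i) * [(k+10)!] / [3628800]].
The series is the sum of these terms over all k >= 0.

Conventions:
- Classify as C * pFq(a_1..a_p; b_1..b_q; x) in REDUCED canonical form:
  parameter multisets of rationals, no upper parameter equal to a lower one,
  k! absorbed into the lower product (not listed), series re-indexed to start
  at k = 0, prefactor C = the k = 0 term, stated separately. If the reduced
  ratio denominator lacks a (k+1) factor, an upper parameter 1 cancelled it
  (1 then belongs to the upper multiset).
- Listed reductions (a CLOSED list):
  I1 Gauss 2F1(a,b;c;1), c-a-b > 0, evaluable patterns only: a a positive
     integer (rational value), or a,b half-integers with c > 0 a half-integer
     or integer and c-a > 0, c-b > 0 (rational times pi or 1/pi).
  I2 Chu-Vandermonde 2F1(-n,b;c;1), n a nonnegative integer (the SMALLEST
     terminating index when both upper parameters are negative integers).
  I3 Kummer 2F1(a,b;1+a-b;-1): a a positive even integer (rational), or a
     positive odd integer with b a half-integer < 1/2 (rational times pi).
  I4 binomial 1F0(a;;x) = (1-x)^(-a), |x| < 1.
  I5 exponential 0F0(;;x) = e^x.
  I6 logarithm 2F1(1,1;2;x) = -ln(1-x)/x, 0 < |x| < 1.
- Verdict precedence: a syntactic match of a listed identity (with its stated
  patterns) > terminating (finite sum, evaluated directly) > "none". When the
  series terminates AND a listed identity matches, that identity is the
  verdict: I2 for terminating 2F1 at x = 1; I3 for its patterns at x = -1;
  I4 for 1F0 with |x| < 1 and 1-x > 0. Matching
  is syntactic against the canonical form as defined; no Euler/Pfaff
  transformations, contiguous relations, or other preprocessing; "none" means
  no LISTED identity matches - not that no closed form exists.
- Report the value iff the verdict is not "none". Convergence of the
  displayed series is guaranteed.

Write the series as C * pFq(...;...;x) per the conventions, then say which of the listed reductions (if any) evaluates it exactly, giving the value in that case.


The series (x = -1) is 2F1: upper {-4, 6}, lower {11}, prefactor 3/4. Verdict (x = -1): the Kummer evaluation I3 applies (x = -1; c = 11 equals 1+a-b for upper {-4, 6}: listed pattern). Value: 9/2.

Structural cue: from the first term 3/4: the product of the first k integers (C = 3/4) is k!.
Consecutive-term ratio: r(k) = (-1) * (k-4) (k+6) / [(k+11) (k+1)] - poly over poly, x = (-1) from leading terms; C = 3/4 at k = 0.


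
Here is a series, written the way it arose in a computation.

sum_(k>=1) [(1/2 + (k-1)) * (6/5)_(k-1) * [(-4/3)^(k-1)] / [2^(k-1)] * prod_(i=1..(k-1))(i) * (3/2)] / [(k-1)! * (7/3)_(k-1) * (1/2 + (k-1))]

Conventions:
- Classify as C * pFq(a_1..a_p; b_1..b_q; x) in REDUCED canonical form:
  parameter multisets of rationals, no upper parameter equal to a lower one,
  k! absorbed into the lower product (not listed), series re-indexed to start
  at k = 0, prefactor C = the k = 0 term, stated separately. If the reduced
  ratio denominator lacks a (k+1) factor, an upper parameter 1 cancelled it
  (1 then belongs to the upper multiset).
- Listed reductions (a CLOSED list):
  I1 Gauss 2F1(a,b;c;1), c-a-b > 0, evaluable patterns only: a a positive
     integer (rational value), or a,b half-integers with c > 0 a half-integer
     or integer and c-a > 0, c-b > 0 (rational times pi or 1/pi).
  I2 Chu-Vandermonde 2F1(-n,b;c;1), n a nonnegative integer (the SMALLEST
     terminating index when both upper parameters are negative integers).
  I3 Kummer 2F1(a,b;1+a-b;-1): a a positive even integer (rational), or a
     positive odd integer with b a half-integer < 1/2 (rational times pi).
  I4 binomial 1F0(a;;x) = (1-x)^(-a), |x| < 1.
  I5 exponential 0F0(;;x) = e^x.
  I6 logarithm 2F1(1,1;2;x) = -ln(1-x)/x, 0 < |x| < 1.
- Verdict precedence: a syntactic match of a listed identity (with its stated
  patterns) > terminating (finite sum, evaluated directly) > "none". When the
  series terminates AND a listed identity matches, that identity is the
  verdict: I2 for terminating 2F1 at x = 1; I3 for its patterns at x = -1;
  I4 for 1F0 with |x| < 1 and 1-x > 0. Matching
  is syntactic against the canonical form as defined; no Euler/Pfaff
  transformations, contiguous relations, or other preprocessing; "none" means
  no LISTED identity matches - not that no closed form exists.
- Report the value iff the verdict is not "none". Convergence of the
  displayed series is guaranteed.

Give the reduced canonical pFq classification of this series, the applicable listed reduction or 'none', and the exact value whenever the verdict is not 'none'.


The tell: t_0 being 3/2, the running product (prefactor 3/2) telescopes to a rising factorial.
Consecutive-term ratio: r(k) = (-2/3) * (k+1) (k+6/5) / [(k+7/3) (k+1)] - poly over poly, x = (-2/3) from leading terms; C = 3/2 at k = 0.

The series (x = -2/3) is 2F1: upper {1, 6/5}, lower {7/3}, prefactor 3/2. Verdict: none (x = -2/3): each listed identity misses the multisets {1, 6/5} ; {7/3}.
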